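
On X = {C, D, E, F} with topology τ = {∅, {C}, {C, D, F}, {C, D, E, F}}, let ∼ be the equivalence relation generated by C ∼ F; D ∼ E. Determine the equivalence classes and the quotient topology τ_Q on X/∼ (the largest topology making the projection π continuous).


X/∼ = {[C=F], [D=E]}; |τ_Q| = 2.

Equivalence classes: [C=F], [D=E].
Quotient map π: X → X/∼ sends C ↦ [C=F], D ↦ [D=E], E ↦ [D=E], F ↦ [C=F].
For each subset V ⊆ X/∼, compute π^{-1}(V) ⊆ X and check whether π^{-1}(V) ∈ τ. V is open in τ_Q iff π^{-1}(V) ∈ τ.
  V = {}: π^{-1}(V) = ∅ ∈ τ ✓.
  V = {[C=F]}: π^{-1}(V) = {C, F} ∉ τ ✗.
  V = {[D=E]}: π^{-1}(V) = {D, E} ∉ τ ✗.
  V = {[C=F], [D=E]}: π^{-1}(V) = {C, D, E, F} ∈ τ ✓.
Open sets in the quotient: τ_Q = {{}, {[C=F], [D=E]}} (2 elements).


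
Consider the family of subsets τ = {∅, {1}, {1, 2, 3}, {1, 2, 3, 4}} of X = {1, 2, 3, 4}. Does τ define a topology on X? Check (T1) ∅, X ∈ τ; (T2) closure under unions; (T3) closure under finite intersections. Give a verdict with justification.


τ IS a topology on X.

Axiom (T1): ∅ ∈ τ? Yes; X ∈ τ? Yes.
Axiom (T2/T3): check pairwise unions and intersections of members of τ.
All pairwise intersections and unions checked — each lies in τ. Therefore τ satisfies (T1), (T2), (T3): it IS a topology on X.


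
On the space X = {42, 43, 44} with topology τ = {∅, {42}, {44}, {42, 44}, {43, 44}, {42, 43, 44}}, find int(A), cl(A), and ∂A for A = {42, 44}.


int(A) = {42, 44}, cl(A) = {42, 43, 44}, ∂A = {43}.

Closed sets in (X, τ) are complements of opens:
  closed(X, τ) = {∅, {42}, {43}, {42, 43}, {43, 44}, {42, 43, 44}}.
int(A) = ⋃ {U ∈ τ : U ⊆ A}. Opens contained in A: ∅, {42}, {44}, {42, 44}.
Taking the union of these: int(A) = {42, 44}.
cl(A) = ⋂ {C closed : A ⊆ C}. Closed sets containing A: {42, 43, 44}.
Intersecting these: cl(A) = {42, 43, 44}.
∂A = cl(A) ∖ int(A) = {42, 43, 44} ∖ {42, 44} = {43}.


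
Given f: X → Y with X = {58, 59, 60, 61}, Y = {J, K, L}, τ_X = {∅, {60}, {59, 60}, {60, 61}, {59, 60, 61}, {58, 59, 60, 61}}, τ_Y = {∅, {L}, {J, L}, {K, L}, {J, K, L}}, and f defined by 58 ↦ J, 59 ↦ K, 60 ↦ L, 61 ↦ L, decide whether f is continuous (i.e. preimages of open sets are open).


f is NOT continuous.

Compute f^{-1}(U) for each U ∈ τ_Y:
  U = ∅: f^{-1}(U) = ∅ ∈ τ_X ✓.
  U = {L}: f^{-1}(U) = {60, 61} ∈ τ_X ✓.
  U = {J, L}: f^{-1}(U) = {58, 60, 61} ∉ τ_X ✗.
  U = {K, L}: f^{-1}(U) = {59, 60, 61} ∈ τ_X ✓.
  U = {J, K, L}: f^{-1}(U) = {58, 59, 60, 61} ∈ τ_X ✓.
Found U = {J, L} with f^{-1}(U) = {58, 60, 61} not in τ_X. Therefore f is NOT continuous.


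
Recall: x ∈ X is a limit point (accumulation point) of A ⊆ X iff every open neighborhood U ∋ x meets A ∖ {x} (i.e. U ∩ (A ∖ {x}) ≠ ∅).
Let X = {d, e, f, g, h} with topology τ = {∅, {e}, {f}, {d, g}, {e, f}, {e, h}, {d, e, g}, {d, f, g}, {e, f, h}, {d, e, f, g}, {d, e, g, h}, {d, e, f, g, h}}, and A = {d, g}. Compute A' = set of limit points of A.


A' = {d, g}

For each x ∈ X, list the open sets U ∈ τ with x ∈ U, then check whether U ∩ (A ∖ {x}) ≠ ∅ for every such U.
  x = d: opens ∋ x are {d, g}, {d, e, g}, {d, f, g}, {d, e, f, g}, {d, e, g, h}, {d, e, f, g, h}; each meets A ∖ {d}, so x IS a limit point.
  x = e: open {e} ∋ x has {e} ∩ (A ∖ {e}) = ∅, so x is NOT a limit point.
  x = f: open {f} ∋ x has {f} ∩ (A ∖ {f}) = ∅, so x is NOT a limit point.
  x = g: opens ∋ x are {d, g}, {d, e, g}, {d, f, g}, {d, e, f, g}, {d, e, g, h}, {d, e, f, g, h}; each meets A ∖ {g}, so x IS a limit point.
  x = h: open {e, h} ∋ x has {e, h} ∩ (A ∖ {h}) = ∅, so x is NOT a limit point.
Collecting: A' = {d, g}.


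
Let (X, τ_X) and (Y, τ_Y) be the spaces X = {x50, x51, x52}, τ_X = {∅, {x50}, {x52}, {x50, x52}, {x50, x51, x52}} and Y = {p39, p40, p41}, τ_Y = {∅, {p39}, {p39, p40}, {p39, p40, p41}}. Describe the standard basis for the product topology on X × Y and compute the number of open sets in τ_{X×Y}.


Basis B = {∅ × ∅, {x50} × {p39}, {x52} × {p39}, {x50} × {p39, p40}, {x50, x52} × {p39}, {x52} × {p39, p40}, {x50} × {p39, p40, p41}, {x50, x51, x52} × {p39}, {x52} × {p39, p40, p41}, {x50, x52} × {p39, p40}, {x50, x52} × {p39, p40, p41}, {x50, x51, x52} × {p39, p40}, {x50, x51, x52} × {p39, p40, p41}}; |τ_{X×Y}| = 30.

Enumerate products U × V with U ∈ τ_X, V ∈ τ_Y (deduplicated):
  ∅ × ∅ = {} (∅)
  {x50} × {p39} = {(x50,p39)}
  {x52} × {p39} = {(x52,p39)}
  {x50} × {p39, p40} = {(x50,p39), (x50,p40)}
  {x50, x52} × {p39} = {(x50,p39), (x52,p39)}
  {x52} × {p39, p40} = {(x52,p39), (x52,p40)}
  {x50} × {p39, p40, p41} = {(x50,p39), (x50,p40), (x50,p41)}
  {x50, x51, x52} × {p39} = {(x50,p39), (x51,p39), (x52,p39)}
  {x52} × {p39, p40, p41} = {(x52,p39), (x52,p40), (x52,p41)}
  {x50, x52} × {p39, p40} = {(x50,p39), (x50,p40), (x52,p39), (x52,p40)}
  {x50, x52} × {p39, p40, p41} = {(x50,p39), (x50,p40), (x50,p41), (x52,p39), (x52,p40), (x52,p41)}
  {x50, x51, x52} × {p39, p40} = {(x50,p39), (x50,p40), (x51,p39), (x51,p40), (x52,p39), (x52,p40)}
  {x50, x51, x52} × {p39, p40, p41} = {(x50,p39), (x50,p40), (x50,p41), (x51,p39), (x51,p40), (x51,p41), (x52,p39), (x52,p40), (x52,p41)}
These 13 distinct sets form the basis B.
Close under arbitrary unions to get τ_{X×Y}; counting gives |τ_{X×Y}| = 30.


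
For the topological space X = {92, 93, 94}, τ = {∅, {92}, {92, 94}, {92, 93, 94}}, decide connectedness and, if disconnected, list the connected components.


(X, τ) is connected.

Find clopen sets (U ∈ τ with X ∖ U ∈ τ):
  U = ∅, X ∖ U = {92, 93, 94} — both open, so U is clopen.
  U = {92, 93, 94}, X ∖ U = ∅ — both open, so U is clopen.
Only trivial clopens (∅ and X) exist, so (X, τ) is connected.
Compute connected components by grouping points that agree on all clopens:
  component: {92, 93, 94}


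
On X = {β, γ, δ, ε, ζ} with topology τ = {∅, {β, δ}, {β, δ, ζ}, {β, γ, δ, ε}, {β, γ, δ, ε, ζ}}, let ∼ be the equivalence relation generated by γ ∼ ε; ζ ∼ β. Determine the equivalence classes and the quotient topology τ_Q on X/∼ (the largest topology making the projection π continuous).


X/∼ = {[β=ζ], [γ=ε], [δ]}; |τ_Q| = 3.

Equivalence classes: [β=ζ], [γ=ε], [δ].
Quotient map π: X → X/∼ sends β ↦ [β=ζ], γ ↦ [γ=ε], δ ↦ [δ], ε ↦ [γ=ε], ζ ↦ [β=ζ].
For each subset V ⊆ X/∼, compute π^{-1}(V) ⊆ X and check whether π^{-1}(V) ∈ τ. V is open in τ_Q iff π^{-1}(V) ∈ τ.
  V = {}: π^{-1}(V) = ∅ ∈ τ ✓.
  V = {[β=ζ]}: π^{-1}(V) = {β, ζ} ∉ τ ✗.
  V = {[γ=ε]}: π^{-1}(V) = {γ, ε} ∉ τ ✗.
  V = {[β=ζ], [γ=ε]}: π^{-1}(V) = {β, γ, ε, ζ} ∉ τ ✗.
  V = {[δ]}: π^{-1}(V) = {δ} ∉ τ ✗.
  V = {[β=ζ], [δ]}: π^{-1}(V) = {β, δ, ζ} ∈ τ ✓.
  V = {[γ=ε], [δ]}: π^{-1}(V) = {γ, δ, ε} ∉ τ ✗.
  V = {[β=ζ], [γ=ε], [δ]}: π^{-1}(V) = {β, γ, δ, ε, ζ} ∈ τ ✓.
Open sets in the quotient: τ_Q = {{}, {[β=ζ], [δ]}, {[β=ζ], [γ=ε], [δ]}} (3 elements).


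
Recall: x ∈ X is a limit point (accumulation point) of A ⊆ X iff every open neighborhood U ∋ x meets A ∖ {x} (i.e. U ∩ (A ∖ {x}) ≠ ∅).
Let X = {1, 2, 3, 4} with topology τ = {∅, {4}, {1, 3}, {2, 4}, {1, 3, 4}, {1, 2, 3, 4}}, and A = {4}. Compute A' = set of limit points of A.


A' = {2}

For each x ∈ X, list the open sets U ∈ τ with x ∈ U, then check whether U ∩ (A ∖ {x}) ≠ ∅ for every such U.
  x = 1: open {1, 3} ∋ x has {1, 3} ∩ (A ∖ {1}) = ∅, so x is NOT a limit point.
  x = 2: opens ∋ x are {2, 4}, {1, 2, 3, 4}; each meets A ∖ {2}, so x IS a limit point.
  x = 3: open {1, 3} ∋ x has {1, 3} ∩ (A ∖ {3}) = ∅, so x is NOT a limit point.
  x = 4: open {4} ∋ x has {4} ∩ (A ∖ {4}) = ∅, so x is NOT a limit point.
Collecting: A' = {2}.


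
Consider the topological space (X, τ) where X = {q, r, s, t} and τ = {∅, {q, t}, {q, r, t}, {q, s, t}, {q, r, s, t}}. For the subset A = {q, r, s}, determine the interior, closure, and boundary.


int(A) = ∅, cl(A) = {q, r, s, t}, ∂A = {q, r, s, t}.

Closed sets in (X, τ) are complements of opens:
  closed(X, τ) = {∅, {r}, {s}, {r, s}, {q, r, s, t}}.
int(A) = ⋃ {U ∈ τ : U ⊆ A}. Opens contained in A: ∅.
Taking the union of these: int(A) = ∅.
cl(A) = ⋂ {C closed : A ⊆ C}. Closed sets containing A: {q, r, s, t}.
Intersecting these: cl(A) = {q, r, s, t}.
∂A = cl(A) ∖ int(A) = {q, r, s, t} ∖ ∅ = {q, r, s, t}.


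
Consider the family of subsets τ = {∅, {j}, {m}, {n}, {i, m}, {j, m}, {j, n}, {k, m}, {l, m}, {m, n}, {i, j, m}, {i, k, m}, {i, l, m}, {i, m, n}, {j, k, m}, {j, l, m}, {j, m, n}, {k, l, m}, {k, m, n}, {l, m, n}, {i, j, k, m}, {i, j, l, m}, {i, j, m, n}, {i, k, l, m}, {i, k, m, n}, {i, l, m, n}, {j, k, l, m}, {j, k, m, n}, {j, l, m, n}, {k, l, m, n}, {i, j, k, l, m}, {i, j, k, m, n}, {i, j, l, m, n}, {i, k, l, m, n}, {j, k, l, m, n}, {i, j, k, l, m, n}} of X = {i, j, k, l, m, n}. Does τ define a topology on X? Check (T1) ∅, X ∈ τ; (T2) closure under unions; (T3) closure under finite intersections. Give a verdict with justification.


τ IS a topology on X.

Axiom (T1): ∅ ∈ τ? Yes; X ∈ τ? Yes.
Axiom (T2/T3): check pairwise unions and intersections of members of τ.
All pairwise intersections and unions checked — each lies in τ. Therefore τ satisfies (T1), (T2), (T3): it IS a topology on X.


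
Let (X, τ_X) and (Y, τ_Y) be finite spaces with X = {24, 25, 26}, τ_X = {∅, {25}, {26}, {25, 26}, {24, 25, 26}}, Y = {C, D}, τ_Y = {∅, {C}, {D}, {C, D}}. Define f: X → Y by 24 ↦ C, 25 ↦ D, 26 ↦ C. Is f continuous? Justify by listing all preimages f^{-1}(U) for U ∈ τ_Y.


f is NOT continuous.

Compute f^{-1}(U) for each U ∈ τ_Y:
  U = ∅: f^{-1}(U) = ∅ ∈ τ_X ✓.
  U = {C}: f^{-1}(U) = {24, 26} ∉ τ_X ✗.
  U = {D}: f^{-1}(U) = {25} ∈ τ_X ✓.
  U = {C, D}: f^{-1}(U) = {24, 25, 26} ∈ τ_X ✓.
Found U = {C} with f^{-1}(U) = {24, 26} not in τ_X. Therefore f is NOT continuous.


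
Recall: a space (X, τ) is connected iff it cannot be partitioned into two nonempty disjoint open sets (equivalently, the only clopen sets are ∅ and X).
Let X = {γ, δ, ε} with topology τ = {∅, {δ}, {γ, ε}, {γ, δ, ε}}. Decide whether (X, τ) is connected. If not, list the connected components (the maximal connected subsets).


(X, τ) is disconnected; components = [{δ}, {γ, ε}].

Find clopen sets (U ∈ τ with X ∖ U ∈ τ):
  U = ∅, X ∖ U = {γ, δ, ε} — both open, so U is clopen.
  U = {δ}, X ∖ U = {γ, ε} — both open, so U is clopen.
  U = {γ, ε}, X ∖ U = {δ} — both open, so U is clopen.
  U = {γ, δ, ε}, X ∖ U = ∅ — both open, so U is clopen.
Nontrivial clopen(s) exist: e.g. {δ}. So (X, τ) is disconnected.
Compute connected components by grouping points that agree on all clopens:
  component: {δ}
  component: {γ, ε}


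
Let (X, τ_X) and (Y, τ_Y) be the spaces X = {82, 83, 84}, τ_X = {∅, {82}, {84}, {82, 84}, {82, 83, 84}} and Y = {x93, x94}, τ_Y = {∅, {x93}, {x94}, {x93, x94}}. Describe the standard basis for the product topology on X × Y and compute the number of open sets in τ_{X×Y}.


Basis B = {∅ × ∅, {82} × {x93}, {82} × {x94}, {84} × {x93}, {84} × {x94}, {82} × {x93, x94}, {82, 84} × {x93}, {82, 84} × {x94}, {84} × {x93, x94}, {82, 83, 84} × {x93}, {82, 83, 84} × {x94}, {82, 84} × {x93, x94}, {82, 83, 84} × {x93, x94}}; |τ_{X×Y}| = 25.

Enumerate products U × V with U ∈ τ_X, V ∈ τ_Y (deduplicated):
  ∅ × ∅ = {} (∅)
  {82} × {x93} = {(82,x93)}
  {82} × {x94} = {(82,x94)}
  {84} × {x93} = {(84,x93)}
  {84} × {x94} = {(84,x94)}
  {82} × {x93, x94} = {(82,x93), (82,x94)}
  {82, 84} × {x93} = {(82,x93), (84,x93)}
  {82, 84} × {x94} = {(82,x94), (84,x94)}
  {84} × {x93, x94} = {(84,x93), (84,x94)}
  {82, 83, 84} × {x93} = {(82,x93), (83,x93), (84,x93)}
  {82, 83, 84} × {x94} = {(82,x94), (83,x94), (84,x94)}
  {82, 84} × {x93, x94} = {(82,x93), (82,x94), (84,x93), (84,x94)}
  {82, 83, 84} × {x93, x94} = {(82,x93), (82,x94), (83,x93), (83,x94), (84,x93), (84,x94)}
These 13 distinct sets form the basis B.
Close under arbitrary unions to get τ_{X×Y}; counting gives |τ_{X×Y}| = 25.


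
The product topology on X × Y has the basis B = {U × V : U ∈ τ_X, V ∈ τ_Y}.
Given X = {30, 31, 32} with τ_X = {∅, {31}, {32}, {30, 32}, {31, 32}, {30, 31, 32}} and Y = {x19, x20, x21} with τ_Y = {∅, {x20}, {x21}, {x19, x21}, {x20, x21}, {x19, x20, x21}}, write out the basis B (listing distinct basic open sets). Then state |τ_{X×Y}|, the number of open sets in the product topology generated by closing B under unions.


Basis B = {∅ × ∅, {31} × {x20}, {31} × {x21}, {32} × {x20}, {32} × {x21}, {30, 32} × {x20}, {30, 32} × {x21}, {31} × {x19, x21}, {31} × {x20, x21}, {31, 32} × {x20}, {31, 32} × {x21}, {32} × {x19, x21}, {32} × {x20, x21}, {30, 31, 32} × {x20}, {30, 31, 32} × {x21}, {31} × {x19, x20, x21}, {32} × {x19, x20, x21}, {30, 32} × {x19, x21}, {30, 32} × {x20, x21}, {31, 32} × {x19, x21}, {31, 32} × {x20, x21}, {30, 32} × {x19, x20, x21}, {30, 31, 32} × {x19, x21}, {30, 31, 32} × {x20, x21}, {31, 32} × {x19, x20, x21}, {30, 31, 32} × {x19, x20, x21}}; |τ_{X×Y}| = 108.

Enumerate products U × V with U ∈ τ_X, V ∈ τ_Y (deduplicated):
  ∅ × ∅ = {} (∅)
  {31} × {x20} = {(31,x20)}
  {31} × {x21} = {(31,x21)}
  {32} × {x20} = {(32,x20)}
  {32} × {x21} = {(32,x21)}
  {30, 32} × {x20} = {(30,x20), (32,x20)}
  {30, 32} × {x21} = {(30,x21), (32,x21)}
  {31} × {x19, x21} = {(31,x19), (31,x21)}
  {31} × {x20, x21} = {(31,x20), (31,x21)}
  {31, 32} × {x20} = {(31,x20), (32,x20)}
  {31, 32} × {x21} = {(31,x21), (32,x21)}
  {32} × {x19, x21} = {(32,x19), (32,x21)}
  {32} × {x20, x21} = {(32,x20), (32,x21)}
  {30, 31, 32} × {x20} = {(30,x20), (31,x20), (32,x20)}
  {30, 31, 32} × {x21} = {(30,x21), (31,x21), (32,x21)}
  {31} × {x19, x20, x21} = {(31,x19), (31,x20), (31,x21)}
  {32} × {x19, x20, x21} = {(32,x19), (32,x20), (32,x21)}
  {30, 32} × {x19, x21} = {(30,x19), (30,x21), (32,x19), (32,x21)}
  {30, 32} × {x20, x21} = {(30,x20), (30,x21), (32,x20), (32,x21)}
  {31, 32} × {x19, x21} = {(31,x19), (31,x21), (32,x19), (32,x21)}
  {31, 32} × {x20, x21} = {(31,x20), (31,x21), (32,x20), (32,x21)}
  {30, 32} × {x19, x20, x21} = {(30,x19), (30,x20), (30,x21), (32,x19), (32,x20), (32,x21)}
  {30, 31, 32} × {x19, x21} = {(30,x19), (30,x21), (31,x19), (31,x21), (32,x19), (32,x21)}
  {30, 31, 32} × {x20, x21} = {(30,x20), (30,x21), (31,x20), (31,x21), (32,x20), (32,x21)}
  {31, 32} × {x19, x20, x21} = {(31,x19), (31,x20), (31,x21), (32,x19), (32,x20), (32,x21)}
  {30, 31, 32} × {x19, x20, x21} = {(30,x19), (30,x20), (30,x21), (31,x19), (31,x20), (31,x21), (32,x19), (32,x20), (32,x21)}
These 26 distinct sets form the basis B.
Close under arbitrary unions to get τ_{X×Y}; counting gives |τ_{X×Y}| = 108.


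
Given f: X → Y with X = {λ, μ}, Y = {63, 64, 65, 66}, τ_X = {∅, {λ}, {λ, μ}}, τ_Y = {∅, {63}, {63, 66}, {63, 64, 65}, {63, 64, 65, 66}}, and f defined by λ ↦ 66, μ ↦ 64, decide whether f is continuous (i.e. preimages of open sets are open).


f is NOT continuous.

Compute f^{-1}(U) for each U ∈ τ_Y:
  U = ∅: f^{-1}(U) = ∅ ∈ τ_X ✓.
  U = {63}: f^{-1}(U) = ∅ ∈ τ_X ✓.
  U = {63, 66}: f^{-1}(U) = {λ} ∈ τ_X ✓.
  U = {63, 64, 65}: f^{-1}(U) = {μ} ∉ τ_X ✗.
  U = {63, 64, 65, 66}: f^{-1}(U) = {λ, μ} ∈ τ_X ✓.
Found U = {63, 64, 65} with f^{-1}(U) = {μ} not in τ_X. Therefore f is NOT continuous.


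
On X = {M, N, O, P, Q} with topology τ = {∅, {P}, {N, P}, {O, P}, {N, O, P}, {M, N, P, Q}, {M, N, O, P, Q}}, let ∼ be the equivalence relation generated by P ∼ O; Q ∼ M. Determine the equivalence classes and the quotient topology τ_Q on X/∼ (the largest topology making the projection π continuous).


X/∼ = {[M=Q], [N], [O=P]}; |τ_Q| = 4.

Equivalence classes: [M=Q], [N], [O=P].
Quotient map π: X → X/∼ sends M ↦ [M=Q], N ↦ [N], O ↦ [O=P], P ↦ [O=P], Q ↦ [M=Q].
For each subset V ⊆ X/∼, compute π^{-1}(V) ⊆ X and check whether π^{-1}(V) ∈ τ. V is open in τ_Q iff π^{-1}(V) ∈ τ.
  V = {}: π^{-1}(V) = ∅ ∈ τ ✓.
  V = {[M=Q]}: π^{-1}(V) = {M, Q} ∉ τ ✗.
  V = {[N]}: π^{-1}(V) = {N} ∉ τ ✗.
  V = {[M=Q], [N]}: π^{-1}(V) = {M, N, Q} ∉ τ ✗.
  V = {[O=P]}: π^{-1}(V) = {O, P} ∈ τ ✓.
  V = {[M=Q], [O=P]}: π^{-1}(V) = {M, O, P, Q} ∉ τ ✗.
  V = {[N], [O=P]}: π^{-1}(V) = {N, O, P} ∈ τ ✓.
  V = {[M=Q], [N], [O=P]}: π^{-1}(V) = {M, N, O, P, Q} ∈ τ ✓.
Open sets in the quotient: τ_Q = {{}, {[O=P]}, {[N], [O=P]}, {[M=Q], [N], [O=P]}} (4 elements).


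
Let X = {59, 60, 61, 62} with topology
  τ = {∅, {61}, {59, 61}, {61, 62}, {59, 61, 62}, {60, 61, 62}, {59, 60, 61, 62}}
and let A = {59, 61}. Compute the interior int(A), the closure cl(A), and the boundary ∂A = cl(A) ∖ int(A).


int(A) = {59, 61}, cl(A) = {59, 60, 61, 62}, ∂A = {60, 62}.

Closed sets in (X, τ) are complements of opens:
  closed(X, τ) = {∅, {59}, {60}, {59, 60}, {60, 62}, {59, 60, 62}, {59, 60, 61, 62}}.
int(A) = ⋃ {U ∈ τ : U ⊆ A}. Opens contained in A: ∅, {61}, {59, 61}.
Taking the union of these: int(A) = {59, 61}.
cl(A) = ⋂ {C closed : A ⊆ C}. Closed sets containing A: {59, 60, 61, 62}.
Intersecting these: cl(A) = {59, 60, 61, 62}.
∂A = cl(A) ∖ int(A) = {59, 60, 61, 62} ∖ {59, 61} = {60, 62}.


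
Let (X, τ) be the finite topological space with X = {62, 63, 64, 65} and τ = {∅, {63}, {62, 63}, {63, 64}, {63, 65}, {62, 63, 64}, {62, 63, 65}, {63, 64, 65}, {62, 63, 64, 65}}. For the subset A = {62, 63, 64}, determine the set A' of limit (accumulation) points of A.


A' = {62, 64, 65}

For each x ∈ X, list the open sets U ∈ τ with x ∈ U, then check whether U ∩ (A ∖ {x}) ≠ ∅ for every such U.
  x = 62: opens ∋ x are {62, 63}, {62, 63, 64}, {62, 63, 65}, {62, 63, 64, 65}; each meets A ∖ {62}, so x IS a limit point.
  x = 63: open {63} ∋ x has {63} ∩ (A ∖ {63}) = ∅, so x is NOT a limit point.
  x = 64: opens ∋ x are {63, 64}, {62, 63, 64}, {63, 64, 65}, {62, 63, 64, 65}; each meets A ∖ {64}, so x IS a limit point.
  x = 65: opens ∋ x are {63, 65}, {62, 63, 65}, {63, 64, 65}, {62, 63, 64, 65}; each meets A ∖ {65}, so x IS a limit point.
Collecting: A' = {62, 64, 65}.


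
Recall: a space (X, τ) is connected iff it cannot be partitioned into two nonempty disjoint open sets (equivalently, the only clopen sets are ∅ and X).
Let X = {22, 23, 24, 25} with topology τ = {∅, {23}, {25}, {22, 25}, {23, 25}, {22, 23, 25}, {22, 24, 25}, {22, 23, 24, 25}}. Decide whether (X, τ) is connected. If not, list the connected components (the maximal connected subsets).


(X, τ) is disconnected; components = [{23}, {22, 24, 25}].

Find clopen sets (U ∈ τ with X ∖ U ∈ τ):
  U = ∅, X ∖ U = {22, 23, 24, 25} — both open, so U is clopen.
  U = {23}, X ∖ U = {22, 24, 25} — both open, so U is clopen.
  U = {22, 24, 25}, X ∖ U = {23} — both open, so U is clopen.
  U = {22, 23, 24, 25}, X ∖ U = ∅ — both open, so U is clopen.
Nontrivial clopen(s) exist: e.g. {23}. So (X, τ) is disconnected.
Compute connected components by grouping points that agree on all clopens:
  component: {23}
  component: {22, 24, 25}


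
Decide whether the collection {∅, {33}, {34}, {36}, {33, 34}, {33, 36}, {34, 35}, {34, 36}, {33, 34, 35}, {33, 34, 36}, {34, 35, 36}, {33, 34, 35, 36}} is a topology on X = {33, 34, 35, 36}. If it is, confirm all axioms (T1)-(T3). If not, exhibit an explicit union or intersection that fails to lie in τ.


τ IS a topology on X.

Axiom (T1): ∅ ∈ τ? Yes; X ∈ τ? Yes.
Axiom (T2/T3): check pairwise unions and intersections of members of τ.
All pairwise intersections and unions checked — each lies in τ. Therefore τ satisfies (T1), (T2), (T3): it IS a topology on X.


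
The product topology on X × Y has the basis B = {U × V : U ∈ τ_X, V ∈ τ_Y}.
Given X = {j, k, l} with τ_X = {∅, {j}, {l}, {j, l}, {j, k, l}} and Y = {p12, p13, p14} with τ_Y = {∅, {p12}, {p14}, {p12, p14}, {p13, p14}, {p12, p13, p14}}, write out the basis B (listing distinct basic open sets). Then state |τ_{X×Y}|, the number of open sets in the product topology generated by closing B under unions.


Basis B = {∅ × ∅, {j} × {p12}, {j} × {p14}, {l} × {p12}, {l} × {p14}, {j} × {p12, p14}, {j, l} × {p12}, {j} × {p13, p14}, {j, l} × {p14}, {l} × {p12, p14}, {l} × {p13, p14}, {j} × {p12, p13, p14}, {j, k, l} × {p12}, {j, k, l} × {p14}, {l} × {p12, p13, p14}, {j, l} × {p12, p14}, {j, l} × {p13, p14}, {j, l} × {p12, p13, p14}, {j, k, l} × {p12, p14}, {j, k, l} × {p13, p14}, {j, k, l} × {p12, p13, p14}}; |τ_{X×Y}| = 70.

Enumerate products U × V with U ∈ τ_X, V ∈ τ_Y (deduplicated):
  ∅ × ∅ = {} (∅)
  {j} × {p12} = {(j,p12)}
  {j} × {p14} = {(j,p14)}
  {l} × {p12} = {(l,p12)}
  {l} × {p14} = {(l,p14)}
  {j} × {p12, p14} = {(j,p12), (j,p14)}
  {j, l} × {p12} = {(j,p12), (l,p12)}
  {j} × {p13, p14} = {(j,p13), (j,p14)}
  {j, l} × {p14} = {(j,p14), (l,p14)}
  {l} × {p12, p14} = {(l,p12), (l,p14)}
  {l} × {p13, p14} = {(l,p13), (l,p14)}
  {j} × {p12, p13, p14} = {(j,p12), (j,p13), (j,p14)}
  {j, k, l} × {p12} = {(j,p12), (k,p12), (l,p12)}
  {j, k, l} × {p14} = {(j,p14), (k,p14), (l,p14)}
  {l} × {p12, p13, p14} = {(l,p12), (l,p13), (l,p14)}
  {j, l} × {p12, p14} = {(j,p12), (j,p14), (l,p12), (l,p14)}
  {j, l} × {p13, p14} = {(j,p13), (j,p14), (l,p13), (l,p14)}
  {j, l} × {p12, p13, p14} = {(j,p12), (j,p13), (j,p14), (l,p12), (l,p13), (l,p14)}
  {j, k, l} × {p12, p14} = {(j,p12), (j,p14), (k,p12), (k,p14), (l,p12), (l,p14)}
  {j, k, l} × {p13, p14} = {(j,p13), (j,p14), (k,p13), (k,p14), (l,p13), (l,p14)}
  {j, k, l} × {p12, p13, p14} = {(j,p12), (j,p13), (j,p14), (k,p12), (k,p13), (k,p14), (l,p12), (l,p13), (l,p14)}
These 21 distinct sets form the basis B.
Close under arbitrary unions to get τ_{X×Y}; counting gives |τ_{X×Y}| = 70.


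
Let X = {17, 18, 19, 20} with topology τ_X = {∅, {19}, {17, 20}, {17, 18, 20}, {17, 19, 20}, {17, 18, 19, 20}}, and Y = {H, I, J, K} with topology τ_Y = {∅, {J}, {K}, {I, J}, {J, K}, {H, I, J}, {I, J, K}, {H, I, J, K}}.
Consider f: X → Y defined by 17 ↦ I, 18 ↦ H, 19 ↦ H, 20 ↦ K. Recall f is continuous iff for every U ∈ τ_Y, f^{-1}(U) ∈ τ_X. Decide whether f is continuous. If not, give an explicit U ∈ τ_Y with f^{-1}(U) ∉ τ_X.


f is NOT continuous.

Compute f^{-1}(U) for each U ∈ τ_Y:
  U = ∅: f^{-1}(U) = ∅ ∈ τ_X ✓.
  U = {J}: f^{-1}(U) = ∅ ∈ τ_X ✓.
  U = {K}: f^{-1}(U) = {20} ∉ τ_X ✗.
  U = {I, J}: f^{-1}(U) = {17} ∉ τ_X ✗.
  U = {J, K}: f^{-1}(U) = {20} ∉ τ_X ✗.
  U = {H, I, J}: f^{-1}(U) = {17, 18, 19} ∉ τ_X ✗.
  U = {I, J, K}: f^{-1}(U) = {17, 20} ∈ τ_X ✓.
  U = {H, I, J, K}: f^{-1}(U) = {17, 18, 19, 20} ∈ τ_X ✓.
Found U = {K} with f^{-1}(U) = {20} not in τ_X. Therefore f is NOT continuous.


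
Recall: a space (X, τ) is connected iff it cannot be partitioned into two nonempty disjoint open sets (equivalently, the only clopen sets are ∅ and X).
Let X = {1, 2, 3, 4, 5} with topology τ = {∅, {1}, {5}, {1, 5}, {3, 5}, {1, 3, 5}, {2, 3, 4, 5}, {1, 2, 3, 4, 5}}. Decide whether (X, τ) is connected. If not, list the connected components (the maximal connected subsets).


(X, τ) is disconnected; components = [{1}, {2, 3, 4, 5}].

Find clopen sets (U ∈ τ with X ∖ U ∈ τ):
  U = ∅, X ∖ U = {1, 2, 3, 4, 5} — both open, so U is clopen.
  U = {1}, X ∖ U = {2, 3, 4, 5} — both open, so U is clopen.
  U = {2, 3, 4, 5}, X ∖ U = {1} — both open, so U is clopen.
  U = {1, 2, 3, 4, 5}, X ∖ U = ∅ — both open, so U is clopen.
Nontrivial clopen(s) exist: e.g. {2, 3, 4, 5}. So (X, τ) is disconnected.
Compute connected components by grouping points that agree on all clopens:
  component: {1}
  component: {2, 3, 4, 5}


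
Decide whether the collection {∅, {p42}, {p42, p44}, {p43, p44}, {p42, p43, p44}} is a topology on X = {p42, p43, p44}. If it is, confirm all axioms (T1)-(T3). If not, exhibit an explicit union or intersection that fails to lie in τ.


τ is NOT a topology on X.

Axiom (T1): ∅ ∈ τ? Yes; X ∈ τ? Yes.
Axiom (T2/T3): check pairwise unions and intersections of members of τ.
Counterexample for (T3): {p42, p44} ∩ {p43, p44} = {p44} ∉ τ. Therefore τ is NOT a topology.


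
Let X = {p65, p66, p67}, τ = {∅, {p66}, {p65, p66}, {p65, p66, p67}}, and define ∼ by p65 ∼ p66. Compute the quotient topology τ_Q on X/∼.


X/∼ = {[p65=p66], [p67]}; |τ_Q| = 3.

Equivalence classes: [p65=p66], [p67].
Quotient map π: X → X/∼ sends p65 ↦ [p65=p66], p66 ↦ [p65=p66], p67 ↦ [p67].
For each subset V ⊆ X/∼, compute π^{-1}(V) ⊆ X and check whether π^{-1}(V) ∈ τ. V is open in τ_Q iff π^{-1}(V) ∈ τ.
  V = {}: π^{-1}(V) = ∅ ∈ τ ✓.
  V = {[p65=p66]}: π^{-1}(V) = {p65, p66} ∈ τ ✓.
  V = {[p67]}: π^{-1}(V) = {p67} ∉ τ ✗.
  V = {[p65=p66], [p67]}: π^{-1}(V) = {p65, p66, p67} ∈ τ ✓.
Open sets in the quotient: τ_Q = {{}, {[p65=p66]}, {[p65=p66], [p67]}} (3 elements).


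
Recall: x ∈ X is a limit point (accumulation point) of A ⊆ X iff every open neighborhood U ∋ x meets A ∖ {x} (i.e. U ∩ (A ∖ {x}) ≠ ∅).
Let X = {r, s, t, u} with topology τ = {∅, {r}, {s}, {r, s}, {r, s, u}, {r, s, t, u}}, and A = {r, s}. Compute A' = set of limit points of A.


A' = {t, u}

For each x ∈ X, list the open sets U ∈ τ with x ∈ U, then check whether U ∩ (A ∖ {x}) ≠ ∅ for every such U.
  x = r: open {r} ∋ x has {r} ∩ (A ∖ {r}) = ∅, so x is NOT a limit point.
  x = s: open {s} ∋ x has {s} ∩ (A ∖ {s}) = ∅, so x is NOT a limit point.
  x = t: opens ∋ x are {r, s, t, u}; each meets A ∖ {t}, so x IS a limit point.
  x = u: opens ∋ x are {r, s, u}, {r, s, t, u}; each meets A ∖ {u}, so x IS a limit point.
Collecting: A' = {t, u}.


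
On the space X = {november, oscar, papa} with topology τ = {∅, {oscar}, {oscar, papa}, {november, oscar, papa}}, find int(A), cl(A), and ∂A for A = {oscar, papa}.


int(A) = {oscar, papa}, cl(A) = {november, oscar, papa}, ∂A = {november}.

Closed sets in (X, τ) are complements of opens:
  closed(X, τ) = {∅, {november}, {november, papa}, {november, oscar, papa}}.
int(A) = ⋃ {U ∈ τ : U ⊆ A}. Opens contained in A: ∅, {oscar}, {oscar, papa}.
Taking the union of these: int(A) = {oscar, papa}.
cl(A) = ⋂ {C closed : A ⊆ C}. Closed sets containing A: {november, oscar, papa}.
Intersecting these: cl(A) = {november, oscar, papa}.
∂A = cl(A) ∖ int(A) = {november, oscar, papa} ∖ {oscar, papa} = {november}.


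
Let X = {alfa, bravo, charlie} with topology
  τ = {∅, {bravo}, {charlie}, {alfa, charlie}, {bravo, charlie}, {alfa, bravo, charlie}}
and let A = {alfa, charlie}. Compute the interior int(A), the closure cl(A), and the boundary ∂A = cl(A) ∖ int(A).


int(A) = {alfa, charlie}, cl(A) = {alfa, charlie}, ∂A = ∅.

Closed sets in (X, τ) are complements of opens:
  closed(X, τ) = {∅, {alfa}, {bravo}, {alfa, bravo}, {alfa, charlie}, {alfa, bravo, charlie}}.
int(A) = ⋃ {U ∈ τ : U ⊆ A}. Opens contained in A: ∅, {charlie}, {alfa, charlie}.
Taking the union of these: int(A) = {alfa, charlie}.
cl(A) = ⋂ {C closed : A ⊆ C}. Closed sets containing A: {alfa, charlie}, {alfa, bravo, charlie}.
Intersecting these: cl(A) = {alfa, charlie}.
∂A = cl(A) ∖ int(A) = {alfa, charlie} ∖ {alfa, charlie} = ∅.


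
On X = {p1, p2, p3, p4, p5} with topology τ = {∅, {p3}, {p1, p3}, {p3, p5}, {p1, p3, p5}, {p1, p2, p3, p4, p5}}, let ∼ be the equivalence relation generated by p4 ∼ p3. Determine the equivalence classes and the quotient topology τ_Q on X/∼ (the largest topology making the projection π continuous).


X/∼ = {[p1], [p2], [p3=p4], [p5]}; |τ_Q| = 2.

Equivalence classes: [p1], [p2], [p3=p4], [p5].
Quotient map π: X → X/∼ sends p1 ↦ [p1], p2 ↦ [p2], p3 ↦ [p3=p4], p4 ↦ [p3=p4], p5 ↦ [p5].
For each subset V ⊆ X/∼, compute π^{-1}(V) ⊆ X and check whether π^{-1}(V) ∈ τ. V is open in τ_Q iff π^{-1}(V) ∈ τ.
  V = {}: π^{-1}(V) = ∅ ∈ τ ✓.
  V = {[p1]}: π^{-1}(V) = {p1} ∉ τ ✗.
  V = {[p2]}: π^{-1}(V) = {p2} ∉ τ ✗.
  V = {[p1], [p2]}: π^{-1}(V) = {p1, p2} ∉ τ ✗.
  V = {[p3=p4]}: π^{-1}(V) = {p3, p4} ∉ τ ✗.
  V = {[p1], [p3=p4]}: π^{-1}(V) = {p1, p3, p4} ∉ τ ✗.
  V = {[p2], [p3=p4]}: π^{-1}(V) = {p2, p3, p4} ∉ τ ✗.
  V = {[p1], [p2], [p3=p4]}: π^{-1}(V) = {p1, p2, p3, p4} ∉ τ ✗.
  V = {[p5]}: π^{-1}(V) = {p5} ∉ τ ✗.
  V = {[p1], [p5]}: π^{-1}(V) = {p1, p5} ∉ τ ✗.
  V = {[p2], [p5]}: π^{-1}(V) = {p2, p5} ∉ τ ✗.
  V = {[p1], [p2], [p5]}: π^{-1}(V) = {p1, p2, p5} ∉ τ ✗.
  V = {[p3=p4], [p5]}: π^{-1}(V) = {p3, p4, p5} ∉ τ ✗.
  V = {[p1], [p3=p4], [p5]}: π^{-1}(V) = {p1, p3, p4, p5} ∉ τ ✗.
  V = {[p2], [p3=p4], [p5]}: π^{-1}(V) = {p2, p3, p4, p5} ∉ τ ✗.
  V = {[p1], [p2], [p3=p4], [p5]}: π^{-1}(V) = {p1, p2, p3, p4, p5} ∈ τ ✓.
Open sets in the quotient: τ_Q = {{}, {[p1], [p2], [p3=p4], [p5]}} (2 elements).


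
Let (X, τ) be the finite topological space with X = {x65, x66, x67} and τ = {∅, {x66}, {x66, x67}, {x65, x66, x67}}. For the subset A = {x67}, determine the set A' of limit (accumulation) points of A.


A' = {x65}

For each x ∈ X, list the open sets U ∈ τ with x ∈ U, then check whether U ∩ (A ∖ {x}) ≠ ∅ for every such U.
  x = x65: opens ∋ x are {x65, x66, x67}; each meets A ∖ {x65}, so x IS a limit point.
  x = x66: open {x66} ∋ x has {x66} ∩ (A ∖ {x66}) = ∅, so x is NOT a limit point.
  x = x67: open {x66, x67} ∋ x has {x66, x67} ∩ (A ∖ {x67}) = ∅, so x is NOT a limit point.
Collecting: A' = {x65}.


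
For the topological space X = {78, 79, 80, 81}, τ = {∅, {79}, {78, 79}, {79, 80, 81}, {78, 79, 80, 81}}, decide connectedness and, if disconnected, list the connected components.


(X, τ) is connected.

Find clopen sets (U ∈ τ with X ∖ U ∈ τ):
  U = ∅, X ∖ U = {78, 79, 80, 81} — both open, so U is clopen.
  U = {78, 79, 80, 81}, X ∖ U = ∅ — both open, so U is clopen.
Only trivial clopens (∅ and X) exist, so (X, τ) is connected.
Compute connected components by grouping points that agree on all clopens:
  component: {78, 79, 80, 81}


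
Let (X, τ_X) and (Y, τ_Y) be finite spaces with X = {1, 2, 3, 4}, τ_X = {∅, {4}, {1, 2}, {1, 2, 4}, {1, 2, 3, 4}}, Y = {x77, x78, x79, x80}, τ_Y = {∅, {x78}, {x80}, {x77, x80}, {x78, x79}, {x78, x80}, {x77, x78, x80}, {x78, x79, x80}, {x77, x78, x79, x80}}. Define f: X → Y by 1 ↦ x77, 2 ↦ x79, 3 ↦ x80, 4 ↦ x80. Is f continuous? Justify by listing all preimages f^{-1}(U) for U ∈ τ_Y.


f is NOT continuous.

Compute f^{-1}(U) for each U ∈ τ_Y:
  U = ∅: f^{-1}(U) = ∅ ∈ τ_X ✓.
  U = {x78}: f^{-1}(U) = ∅ ∈ τ_X ✓.
  U = {x80}: f^{-1}(U) = {3, 4} ∉ τ_X ✗.
  U = {x77, x80}: f^{-1}(U) = {1, 3, 4} ∉ τ_X ✗.
  U = {x78, x79}: f^{-1}(U) = {2} ∉ τ_X ✗.
  U = {x78, x80}: f^{-1}(U) = {3, 4} ∉ τ_X ✗.
  U = {x77, x78, x80}: f^{-1}(U) = {1, 3, 4} ∉ τ_X ✗.
  U = {x78, x79, x80}: f^{-1}(U) = {2, 3, 4} ∉ τ_X ✗.
  U = {x77, x78, x79, x80}: f^{-1}(U) = {1, 2, 3, 4} ∈ τ_X ✓.
Found U = {x80} with f^{-1}(U) = {3, 4} not in τ_X. Therefore f is NOT continuous.


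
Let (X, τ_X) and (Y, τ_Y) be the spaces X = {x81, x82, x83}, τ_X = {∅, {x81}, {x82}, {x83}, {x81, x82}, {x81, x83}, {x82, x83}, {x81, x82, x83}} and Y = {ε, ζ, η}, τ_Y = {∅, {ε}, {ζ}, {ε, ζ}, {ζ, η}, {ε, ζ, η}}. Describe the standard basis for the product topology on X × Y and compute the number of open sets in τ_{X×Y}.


Basis B = {∅ × ∅, {x81} × {ε}, {x81} × {ζ}, {x82} × {ε}, {x82} × {ζ}, {x83} × {ε}, {x83} × {ζ}, {x81} × {ε, ζ}, {x81, x82} × {ε}, {x81, x83} × {ε}, {x81} × {ζ, η}, {x81, x82} × {ζ}, {x81, x83} × {ζ}, {x82} × {ε, ζ}, {x82, x83} × {ε}, {x82} × {ζ, η}, {x82, x83} × {ζ}, {x83} × {ε, ζ}, {x83} × {ζ, η}, {x81} × {ε, ζ, η}, {x81, x82, x83} × {ε}, {x81, x82, x83} × {ζ}, {x82} × {ε, ζ, η}, {x83} × {ε, ζ, η}, {x81, x82} × {ε, ζ}, {x81, x83} × {ε, ζ}, {x81, x82} × {ζ, η}, {x81, x83} × {ζ, η}, {x82, x83} × {ε, ζ}, {x82, x83} × {ζ, η}, {x81, x82} × {ε, ζ, η}, {x81, x83} × {ε, ζ, η}, {x81, x82, x83} × {ε, ζ}, {x81, x82, x83} × {ζ, η}, {x82, x83} × {ε, ζ, η}, {x81, x82, x83} × {ε, ζ, η}}; |τ_{X×Y}| = 216.

Enumerate products U × V with U ∈ τ_X, V ∈ τ_Y (deduplicated):
  ∅ × ∅ = {} (∅)
  {x81} × {ε} = {(x81,ε)}
  {x81} × {ζ} = {(x81,ζ)}
  {x82} × {ε} = {(x82,ε)}
  {x82} × {ζ} = {(x82,ζ)}
  {x83} × {ε} = {(x83,ε)}
  {x83} × {ζ} = {(x83,ζ)}
  {x81} × {ε, ζ} = {(x81,ε), (x81,ζ)}
  {x81, x82} × {ε} = {(x81,ε), (x82,ε)}
  {x81, x83} × {ε} = {(x81,ε), (x83,ε)}
  {x81} × {ζ, η} = {(x81,ζ), (x81,η)}
  {x81, x82} × {ζ} = {(x81,ζ), (x82,ζ)}
  {x81, x83} × {ζ} = {(x81,ζ), (x83,ζ)}
  {x82} × {ε, ζ} = {(x82,ε), (x82,ζ)}
  {x82, x83} × {ε} = {(x82,ε), (x83,ε)}
  {x82} × {ζ, η} = {(x82,ζ), (x82,η)}
  {x82, x83} × {ζ} = {(x82,ζ), (x83,ζ)}
  {x83} × {ε, ζ} = {(x83,ε), (x83,ζ)}
  {x83} × {ζ, η} = {(x83,ζ), (x83,η)}
  {x81} × {ε, ζ, η} = {(x81,ε), (x81,ζ), (x81,η)}
  {x81, x82, x83} × {ε} = {(x81,ε), (x82,ε), (x83,ε)}
  {x81, x82, x83} × {ζ} = {(x81,ζ), (x82,ζ), (x83,ζ)}
  {x82} × {ε, ζ, η} = {(x82,ε), (x82,ζ), (x82,η)}
  {x83} × {ε, ζ, η} = {(x83,ε), (x83,ζ), (x83,η)}
  {x81, x82} × {ε, ζ} = {(x81,ε), (x81,ζ), (x82,ε), (x82,ζ)}
  {x81, x83} × {ε, ζ} = {(x81,ε), (x81,ζ), (x83,ε), (x83,ζ)}
  {x81, x82} × {ζ, η} = {(x81,ζ), (x81,η), (x82,ζ), (x82,η)}
  {x81, x83} × {ζ, η} = {(x81,ζ), (x81,η), (x83,ζ), (x83,η)}
  {x82, x83} × {ε, ζ} = {(x82,ε), (x82,ζ), (x83,ε), (x83,ζ)}
  {x82, x83} × {ζ, η} = {(x82,ζ), (x82,η), (x83,ζ), (x83,η)}
  {x81, x82} × {ε, ζ, η} = {(x81,ε), (x81,ζ), (x81,η), (x82,ε), (x82,ζ), (x82,η)}
  {x81, x83} × {ε, ζ, η} = {(x81,ε), (x81,ζ), (x81,η), (x83,ε), (x83,ζ), (x83,η)}
  {x81, x82, x83} × {ε, ζ} = {(x81,ε), (x81,ζ), (x82,ε), (x82,ζ), (x83,ε), (x83,ζ)}
  {x81, x82, x83} × {ζ, η} = {(x81,ζ), (x81,η), (x82,ζ), (x82,η), (x83,ζ), (x83,η)}
  {x82, x83} × {ε, ζ, η} = {(x82,ε), (x82,ζ), (x82,η), (x83,ε), (x83,ζ), (x83,η)}
  {x81, x82, x83} × {ε, ζ, η} = {(x81,ε), (x81,ζ), (x81,η), (x82,ε), (x82,ζ), (x82,η), (x83,ε), (x83,ζ), (x83,η)}
These 36 distinct sets form the basis B.
Close under arbitrary unions to get τ_{X×Y}; counting gives |τ_{X×Y}| = 216.


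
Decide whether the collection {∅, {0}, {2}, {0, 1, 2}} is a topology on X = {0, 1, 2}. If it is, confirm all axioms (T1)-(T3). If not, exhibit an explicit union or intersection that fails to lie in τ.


τ is NOT a topology on X.

Axiom (T1): ∅ ∈ τ? Yes; X ∈ τ? Yes.
Axiom (T2/T3): check pairwise unions and intersections of members of τ.
Counterexample for (T2): {0} ∪ {2} = {0, 2} ∉ τ. Therefore τ is NOT a topology.


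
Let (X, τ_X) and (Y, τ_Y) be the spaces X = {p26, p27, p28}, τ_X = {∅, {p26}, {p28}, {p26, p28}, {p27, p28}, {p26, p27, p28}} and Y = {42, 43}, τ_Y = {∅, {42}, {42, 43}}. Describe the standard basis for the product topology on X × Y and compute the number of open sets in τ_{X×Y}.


Basis B = {∅ × ∅, {p26} × {42}, {p28} × {42}, {p26} × {42, 43}, {p26, p28} × {42}, {p27, p28} × {42}, {p28} × {42, 43}, {p26, p27, p28} × {42}, {p26, p28} × {42, 43}, {p27, p28} × {42, 43}, {p26, p27, p28} × {42, 43}}; |τ_{X×Y}| = 18.

Enumerate products U × V with U ∈ τ_X, V ∈ τ_Y (deduplicated):
  ∅ × ∅ = {} (∅)
  {p26} × {42} = {(p26,42)}
  {p28} × {42} = {(p28,42)}
  {p26} × {42, 43} = {(p26,42), (p26,43)}
  {p26, p28} × {42} = {(p26,42), (p28,42)}
  {p27, p28} × {42} = {(p27,42), (p28,42)}
  {p28} × {42, 43} = {(p28,42), (p28,43)}
  {p26, p27, p28} × {42} = {(p26,42), (p27,42), (p28,42)}
  {p26, p28} × {42, 43} = {(p26,42), (p26,43), (p28,42), (p28,43)}
  {p27, p28} × {42, 43} = {(p27,42), (p27,43), (p28,42), (p28,43)}
  {p26, p27, p28} × {42, 43} = {(p26,42), (p26,43), (p27,42), (p27,43), (p28,42), (p28,43)}
These 11 distinct sets form the basis B.
Close under arbitrary unions to get τ_{X×Y}; counting gives |τ_{X×Y}| = 18.


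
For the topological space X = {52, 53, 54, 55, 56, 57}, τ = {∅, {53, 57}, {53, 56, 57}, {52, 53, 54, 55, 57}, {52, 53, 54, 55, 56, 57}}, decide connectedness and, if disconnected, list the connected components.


(X, τ) is connected.

Find clopen sets (U ∈ τ with X ∖ U ∈ τ):
  U = ∅, X ∖ U = {52, 53, 54, 55, 56, 57} — both open, so U is clopen.
  U = {52, 53, 54, 55, 56, 57}, X ∖ U = ∅ — both open, so U is clopen.
Only trivial clopens (∅ and X) exist, so (X, τ) is connected.
Compute connected components by grouping points that agree on all clopens:
  component: {52, 53, 54, 55, 56, 57}


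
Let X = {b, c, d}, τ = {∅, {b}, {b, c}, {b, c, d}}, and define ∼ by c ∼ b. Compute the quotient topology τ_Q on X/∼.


X/∼ = {[b=c], [d]}; |τ_Q| = 3.

Equivalence classes: [b=c], [d].
Quotient map π: X → X/∼ sends b ↦ [b=c], c ↦ [b=c], d ↦ [d].
For each subset V ⊆ X/∼, compute π^{-1}(V) ⊆ X and check whether π^{-1}(V) ∈ τ. V is open in τ_Q iff π^{-1}(V) ∈ τ.
  V = {}: π^{-1}(V) = ∅ ∈ τ ✓.
  V = {[b=c]}: π^{-1}(V) = {b, c} ∈ τ ✓.
  V = {[d]}: π^{-1}(V) = {d} ∉ τ ✗.
  V = {[b=c], [d]}: π^{-1}(V) = {b, c, d} ∈ τ ✓.
Open sets in the quotient: τ_Q = {{}, {[b=c]}, {[b=c], [d]}} (3 elements).


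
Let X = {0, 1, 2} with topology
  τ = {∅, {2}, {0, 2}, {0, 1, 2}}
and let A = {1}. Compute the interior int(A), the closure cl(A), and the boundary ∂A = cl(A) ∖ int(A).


int(A) = ∅, cl(A) = {1}, ∂A = {1}.

Closed sets in (X, τ) are complements of opens:
  closed(X, τ) = {∅, {1}, {0, 1}, {0, 1, 2}}.
int(A) = ⋃ {U ∈ τ : U ⊆ A}. Opens contained in A: ∅.
Taking the union of these: int(A) = ∅.
cl(A) = ⋂ {C closed : A ⊆ C}. Closed sets containing A: {1}, {0, 1}, {0, 1, 2}.
Intersecting these: cl(A) = {1}.
∂A = cl(A) ∖ int(A) = {1} ∖ ∅ = {1}.


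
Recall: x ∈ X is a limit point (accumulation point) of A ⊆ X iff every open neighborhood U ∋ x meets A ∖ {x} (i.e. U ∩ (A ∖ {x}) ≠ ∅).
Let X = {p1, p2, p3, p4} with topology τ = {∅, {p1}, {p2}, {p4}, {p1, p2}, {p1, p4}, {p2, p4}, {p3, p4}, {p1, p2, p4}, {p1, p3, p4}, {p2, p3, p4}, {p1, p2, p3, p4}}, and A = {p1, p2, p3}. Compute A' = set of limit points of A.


A' = ∅

For each x ∈ X, list the open sets U ∈ τ with x ∈ U, then check whether U ∩ (A ∖ {x}) ≠ ∅ for every such U.
  x = p1: open {p1} ∋ x has {p1} ∩ (A ∖ {p1}) = ∅, so x is NOT a limit point.
  x = p2: open {p2} ∋ x has {p2} ∩ (A ∖ {p2}) = ∅, so x is NOT a limit point.
  x = p3: open {p3, p4} ∋ x has {p3, p4} ∩ (A ∖ {p3}) = ∅, so x is NOT a limit point.
  x = p4: open {p4} ∋ x has {p4} ∩ (A ∖ {p4}) = ∅, so x is NOT a limit point.
Collecting: A' = ∅.


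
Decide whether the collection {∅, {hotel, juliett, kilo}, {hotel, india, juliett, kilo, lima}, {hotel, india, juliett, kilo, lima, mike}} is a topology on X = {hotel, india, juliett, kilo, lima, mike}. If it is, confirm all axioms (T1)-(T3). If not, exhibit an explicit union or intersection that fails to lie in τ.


τ IS a topology on X.

Axiom (T1): ∅ ∈ τ? Yes; X ∈ τ? Yes.
Axiom (T2/T3): check pairwise unions and intersections of members of τ.
All pairwise intersections and unions checked — each lies in τ. Therefore τ satisfies (T1), (T2), (T3): it IS a topology on X.


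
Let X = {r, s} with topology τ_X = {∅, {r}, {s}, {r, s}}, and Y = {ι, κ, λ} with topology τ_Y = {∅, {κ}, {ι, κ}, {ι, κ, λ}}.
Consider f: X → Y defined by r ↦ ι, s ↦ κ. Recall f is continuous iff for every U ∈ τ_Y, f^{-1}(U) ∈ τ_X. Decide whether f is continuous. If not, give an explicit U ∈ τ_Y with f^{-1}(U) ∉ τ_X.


f IS continuous.

Compute f^{-1}(U) for each U ∈ τ_Y:
  U = ∅: f^{-1}(U) = ∅ ∈ τ_X ✓.
  U = {κ}: f^{-1}(U) = {s} ∈ τ_X ✓.
  U = {ι, κ}: f^{-1}(U) = {r, s} ∈ τ_X ✓.
  U = {ι, κ, λ}: f^{-1}(U) = {r, s} ∈ τ_X ✓.
Every preimage lies in τ_X, so f IS continuous.
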